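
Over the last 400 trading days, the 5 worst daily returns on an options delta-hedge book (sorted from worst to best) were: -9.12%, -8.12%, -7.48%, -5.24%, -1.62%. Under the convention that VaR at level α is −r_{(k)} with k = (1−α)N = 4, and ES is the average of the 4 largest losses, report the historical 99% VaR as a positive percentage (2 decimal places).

5.24%

k = 4; the 4th lowest return is -5.24%, so VaR = 5.24%.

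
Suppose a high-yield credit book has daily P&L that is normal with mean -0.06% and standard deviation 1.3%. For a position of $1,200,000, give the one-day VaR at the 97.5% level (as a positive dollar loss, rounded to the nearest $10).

At 97.5% one-sided, z = 1.960.
VaR = −μ + z·σ = −(-0.06%) + 1.960 × 1.3% = 2.608%.
On $1,200,000: 0.02608 × $1,200,000 = $31,296.

$31,300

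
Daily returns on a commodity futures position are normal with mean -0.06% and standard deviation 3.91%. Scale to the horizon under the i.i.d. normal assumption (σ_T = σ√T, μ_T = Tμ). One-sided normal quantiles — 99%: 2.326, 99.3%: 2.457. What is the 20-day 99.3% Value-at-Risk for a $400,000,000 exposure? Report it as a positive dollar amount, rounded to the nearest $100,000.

$176,700,000

σ_{20d} = 3.91% × √20 = 17.486%; μ_{20d} = 20 × -0.06% = -1.200%.
VaR = −(-1.200%) + 2.457 × 17.486% = 44.163%.
On $400,000,000: 0.44163 × $400,000,000 = $176,652,000.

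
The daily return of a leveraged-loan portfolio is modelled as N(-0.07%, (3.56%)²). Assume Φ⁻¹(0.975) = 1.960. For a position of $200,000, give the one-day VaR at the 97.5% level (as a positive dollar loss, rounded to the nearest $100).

VaR = −μ + z·σ = −(-0.07%) + 1.960 × 3.56% = 7.048%.
On $200,000: 0.07048 × $200,000 = $14,096.

$14,100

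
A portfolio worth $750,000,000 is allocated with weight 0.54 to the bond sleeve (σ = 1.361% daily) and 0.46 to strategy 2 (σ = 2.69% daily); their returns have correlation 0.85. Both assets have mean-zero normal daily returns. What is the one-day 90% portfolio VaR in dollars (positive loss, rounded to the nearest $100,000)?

σ_p² = 0.54²·1.361² + 0.46²·2.69² + 2·0.85·0.54·0.46·1.361·2.69 = 3.6173 (%²).
σ_p = √3.6173 = 1.902%.
At 90%, z = 1.282.
VaR = 1.282 × 1.902% = 2.438%; on $750,000,000 that is $18,285,000.

$18,300,000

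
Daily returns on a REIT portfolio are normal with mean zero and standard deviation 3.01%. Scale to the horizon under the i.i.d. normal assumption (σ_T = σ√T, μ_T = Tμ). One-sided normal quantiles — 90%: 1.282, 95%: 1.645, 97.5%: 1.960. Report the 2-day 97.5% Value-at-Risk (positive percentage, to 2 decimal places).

8.34%

σ_{2d} = 3.01% × √2 = 4.257%.
VaR = 1.960 × 4.257% = 8.344%.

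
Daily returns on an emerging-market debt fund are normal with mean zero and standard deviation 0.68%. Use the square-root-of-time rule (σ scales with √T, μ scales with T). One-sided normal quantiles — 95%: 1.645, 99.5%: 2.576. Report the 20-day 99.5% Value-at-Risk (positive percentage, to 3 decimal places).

7.834%

σ_{20d} = 0.68% × √20 = 3.041%.
VaR = 2.576 × 3.041% = 7.834%.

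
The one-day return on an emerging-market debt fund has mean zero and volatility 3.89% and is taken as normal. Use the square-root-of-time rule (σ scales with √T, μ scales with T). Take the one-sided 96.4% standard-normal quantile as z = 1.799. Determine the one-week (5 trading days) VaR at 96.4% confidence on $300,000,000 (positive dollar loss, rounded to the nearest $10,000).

$46,940,000

σ_{5d} = 3.89% × √5 = 8.698%.
VaR = 1.799 × 8.698% = 15.648%.
On $300,000,000: 0.15648 × $300,000,000 = $46,944,000.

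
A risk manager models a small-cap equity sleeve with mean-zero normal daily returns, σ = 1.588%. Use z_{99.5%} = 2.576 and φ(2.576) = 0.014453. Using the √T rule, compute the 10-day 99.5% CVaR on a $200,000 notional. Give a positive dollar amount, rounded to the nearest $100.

$29,000

σ_{10d} = 1.588% × √10 = 5.022%.
ES multiplier = φ(z)/(1−α) = 0.014453/0.005 = 2.891.
ES = 5.022% × 2.891 = 14.519%; on $200,000: $29,038.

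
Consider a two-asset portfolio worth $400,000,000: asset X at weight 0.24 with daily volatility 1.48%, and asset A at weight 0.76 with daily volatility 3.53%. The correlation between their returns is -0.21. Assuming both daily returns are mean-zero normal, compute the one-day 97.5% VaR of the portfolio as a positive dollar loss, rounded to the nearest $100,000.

$20,600,000

σ_p² = 0.24²·1.48² + 0.76²·3.53² + 2·-0.21·0.24·0.76·1.48·3.53 = 6.9234 (%²).
σ_p = √6.9234 = 2.631%.
At 97.5%, z = 1.960.
VaR = 1.960 × 2.631% = 5.157%; on $400,000,000 that is $20,628,000.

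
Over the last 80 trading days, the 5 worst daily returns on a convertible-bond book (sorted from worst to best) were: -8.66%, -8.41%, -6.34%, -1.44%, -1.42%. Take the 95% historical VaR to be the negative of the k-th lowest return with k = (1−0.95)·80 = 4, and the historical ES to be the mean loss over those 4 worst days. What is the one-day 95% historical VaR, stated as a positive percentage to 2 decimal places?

1.44%

k = 4; the 4th lowest return is -1.44%, so VaR = 1.44%.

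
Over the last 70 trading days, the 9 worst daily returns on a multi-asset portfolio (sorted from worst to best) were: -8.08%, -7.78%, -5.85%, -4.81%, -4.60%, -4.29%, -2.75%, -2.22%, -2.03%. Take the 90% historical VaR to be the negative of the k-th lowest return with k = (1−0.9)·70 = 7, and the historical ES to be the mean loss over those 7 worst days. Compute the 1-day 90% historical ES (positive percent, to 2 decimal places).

The 7 worst returns sum to -38.16%.
ES = −(-38.16%) / 7 = 5.4514…% ≈ 5.45%.

5.45%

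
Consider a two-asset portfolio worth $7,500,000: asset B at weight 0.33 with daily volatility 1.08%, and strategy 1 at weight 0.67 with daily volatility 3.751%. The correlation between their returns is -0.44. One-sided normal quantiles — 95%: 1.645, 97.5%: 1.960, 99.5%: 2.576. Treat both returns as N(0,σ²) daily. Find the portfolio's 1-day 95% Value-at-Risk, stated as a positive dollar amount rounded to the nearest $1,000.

$293,000

σ_p² = 0.33²·1.08² + 0.67²·3.751² + 2·-0.44·0.33·0.67·1.08·3.751 = 5.6548 (%²).
σ_p = √5.6548 = 2.378%.
VaR = 1.645 × 2.378% = 3.912%; on $7,500,000 that is $293,400.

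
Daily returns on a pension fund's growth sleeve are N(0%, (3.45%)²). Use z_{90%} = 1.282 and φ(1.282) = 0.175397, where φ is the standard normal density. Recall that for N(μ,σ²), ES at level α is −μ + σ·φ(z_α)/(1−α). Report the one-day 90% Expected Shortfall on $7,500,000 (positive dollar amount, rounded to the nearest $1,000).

$454,000

Tail multiplier: φ(z)/(1−α) = 0.175397 / 0.1 = 1.754.
ES = 3.45% × 1.754 = 6.051%.
On $7,500,000: 0.06051 × $7,500,000 = $453,825.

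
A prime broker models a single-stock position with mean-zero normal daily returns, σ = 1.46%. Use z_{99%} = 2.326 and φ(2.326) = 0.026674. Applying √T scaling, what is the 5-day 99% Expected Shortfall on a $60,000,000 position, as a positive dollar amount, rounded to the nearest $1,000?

σ_{5d} = 1.46% × √5 = 3.265%.
ES multiplier = φ(z)/(1−α) = 0.026674/0.01 = 2.667.
ES = 3.265% × 2.667 = 8.708%; on $60,000,000: $5,224,800.

$5,225,000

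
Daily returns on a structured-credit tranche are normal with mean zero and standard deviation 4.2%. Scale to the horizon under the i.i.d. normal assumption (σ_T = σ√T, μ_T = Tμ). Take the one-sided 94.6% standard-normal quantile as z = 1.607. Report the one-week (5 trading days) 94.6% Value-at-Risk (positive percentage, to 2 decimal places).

15.09%

σ_{5d} = 4.2% × √5 = 9.391%.
VaR = 1.607 × 9.391% = 15.091%.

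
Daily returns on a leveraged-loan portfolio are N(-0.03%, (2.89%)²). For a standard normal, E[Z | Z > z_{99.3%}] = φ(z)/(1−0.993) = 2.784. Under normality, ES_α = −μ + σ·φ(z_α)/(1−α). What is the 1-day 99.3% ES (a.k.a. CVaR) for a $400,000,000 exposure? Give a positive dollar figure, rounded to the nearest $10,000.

ES = −(-0.03%) + 2.89% × 2.784 = 8.076%.
On $400,000,000: 0.08076 × $400,000,000 = $32,304,000.

$32,300,000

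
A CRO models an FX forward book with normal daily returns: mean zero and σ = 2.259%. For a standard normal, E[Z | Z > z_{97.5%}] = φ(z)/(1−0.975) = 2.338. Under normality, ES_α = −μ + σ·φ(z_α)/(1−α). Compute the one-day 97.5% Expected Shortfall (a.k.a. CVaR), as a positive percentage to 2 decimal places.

5.28%

ES = 2.259% × 2.338 = 5.282%.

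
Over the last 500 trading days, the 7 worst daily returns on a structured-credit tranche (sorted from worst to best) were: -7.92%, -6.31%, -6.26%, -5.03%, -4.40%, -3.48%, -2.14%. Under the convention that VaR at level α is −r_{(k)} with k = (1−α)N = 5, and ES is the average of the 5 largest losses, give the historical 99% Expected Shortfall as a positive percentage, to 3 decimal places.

5.984%

The 5 worst returns sum to -29.92%.
ES = −(-29.92%) / 5 = 5.984%.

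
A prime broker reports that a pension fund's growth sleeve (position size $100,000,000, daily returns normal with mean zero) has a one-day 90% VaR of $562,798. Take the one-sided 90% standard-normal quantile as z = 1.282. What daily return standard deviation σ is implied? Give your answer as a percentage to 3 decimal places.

VaR as a fraction: $562,798 / $100,000,000 = 0.563%.
σ = VaR / z = 0.563% / 1.282 = 0.439%.

0.439%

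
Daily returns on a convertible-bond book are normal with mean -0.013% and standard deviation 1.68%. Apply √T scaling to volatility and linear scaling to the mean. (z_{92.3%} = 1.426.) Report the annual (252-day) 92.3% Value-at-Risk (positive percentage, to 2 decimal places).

σ_{252d} = 1.68% × √252 = 26.669%; μ_{252d} = 252 × -0.013% = -3.276%.
VaR = −(-3.276%) + 1.426 × 26.669% = 41.306%.

41.31%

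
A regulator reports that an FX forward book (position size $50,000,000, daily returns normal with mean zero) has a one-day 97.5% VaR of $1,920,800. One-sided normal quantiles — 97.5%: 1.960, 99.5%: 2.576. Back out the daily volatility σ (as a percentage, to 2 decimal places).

1.96%

VaR as a fraction: $1,920,800 / $50,000,000 = 3.842%.
σ = VaR / z = 3.842% / 1.960 = 1.960%.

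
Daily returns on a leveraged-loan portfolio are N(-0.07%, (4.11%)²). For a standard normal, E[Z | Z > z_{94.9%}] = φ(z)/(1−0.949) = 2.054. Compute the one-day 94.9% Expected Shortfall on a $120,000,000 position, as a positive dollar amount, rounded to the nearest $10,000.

$10,210,000

ES = −(-0.07%) + 4.11% × 2.054 = 8.512%.
On $120,000,000: 0.08512 × $120,000,000 = $10,214,400.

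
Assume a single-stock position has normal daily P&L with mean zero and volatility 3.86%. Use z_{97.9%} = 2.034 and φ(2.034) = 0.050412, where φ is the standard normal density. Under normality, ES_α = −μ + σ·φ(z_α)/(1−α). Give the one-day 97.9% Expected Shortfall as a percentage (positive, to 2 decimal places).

9.27%

Tail multiplier: φ(z)/(1−α) = 0.050412 / 0.021 = 2.401.
ES = 3.86% × 2.401 = 9.268%.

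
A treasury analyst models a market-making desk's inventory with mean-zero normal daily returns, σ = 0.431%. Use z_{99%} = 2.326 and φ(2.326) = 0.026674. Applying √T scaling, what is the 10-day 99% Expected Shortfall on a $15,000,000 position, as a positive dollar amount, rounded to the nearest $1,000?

$545,000

σ_{10d} = 0.431% × √10 = 1.363%.
ES multiplier = φ(z)/(1−α) = 0.026674/0.01 = 2.667.
ES = 1.363% × 2.667 = 3.635%; on $15,000,000: $545,250.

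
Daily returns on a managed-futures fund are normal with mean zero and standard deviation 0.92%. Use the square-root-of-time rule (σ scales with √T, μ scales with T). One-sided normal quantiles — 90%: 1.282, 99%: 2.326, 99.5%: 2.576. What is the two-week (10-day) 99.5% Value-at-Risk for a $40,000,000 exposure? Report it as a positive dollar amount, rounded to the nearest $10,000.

$3,000,000

σ_{10d} = 0.92% × √10 = 2.909%.
VaR = 2.576 × 2.909% = 7.494%.
On $40,000,000: 0.07494 × $40,000,000 = $2,997,600.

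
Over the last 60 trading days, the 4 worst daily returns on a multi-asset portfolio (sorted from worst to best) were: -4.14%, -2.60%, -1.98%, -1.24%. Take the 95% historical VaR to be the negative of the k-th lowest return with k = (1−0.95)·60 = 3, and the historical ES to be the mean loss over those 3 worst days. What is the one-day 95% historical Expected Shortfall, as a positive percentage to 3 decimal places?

2.907%

The 3 worst returns sum to -8.72%.
ES = −(-8.72%) / 3 = 2.9066…% ≈ 2.907%.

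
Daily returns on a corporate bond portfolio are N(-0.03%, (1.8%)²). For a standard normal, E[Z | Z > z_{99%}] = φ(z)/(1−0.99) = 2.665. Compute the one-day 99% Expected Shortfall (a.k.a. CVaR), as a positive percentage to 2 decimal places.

ES = −(-0.03%) + 1.8% × 2.665 = 4.827%.

4.83%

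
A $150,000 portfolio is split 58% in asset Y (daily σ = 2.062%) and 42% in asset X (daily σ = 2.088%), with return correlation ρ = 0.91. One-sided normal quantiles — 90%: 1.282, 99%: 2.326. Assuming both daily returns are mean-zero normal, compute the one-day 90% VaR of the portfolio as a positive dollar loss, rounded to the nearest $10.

σ_p² = 0.58²·2.062² + 0.42²·2.088² + 2·0.91·0.58·0.42·2.062·2.088 = 4.1082 (%²).
σ_p = √4.1082 = 2.027%.
VaR = 1.282 × 2.027% = 2.599%; on $150,000 that is $3,899.

$3,900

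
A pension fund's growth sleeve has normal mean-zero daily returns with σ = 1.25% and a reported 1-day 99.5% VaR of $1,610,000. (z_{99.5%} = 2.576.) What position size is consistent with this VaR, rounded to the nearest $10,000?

VaR as a fraction of value: z·σ = 2.576 × 1.25% = 3.22%.
Position = $1,610,000 / 0.0322 = $50,000,000.

$50,000,000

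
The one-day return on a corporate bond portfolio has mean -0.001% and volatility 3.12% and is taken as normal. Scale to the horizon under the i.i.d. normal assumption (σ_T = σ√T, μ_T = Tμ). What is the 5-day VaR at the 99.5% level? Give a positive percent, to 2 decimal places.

At 99.5%, z = 2.576.
σ_{5d} = 3.12% × √5 = 6.977%; μ_{5d} = 5 × -0.001% = -0.005%.
VaR = −(-0.005%) + 2.576 × 6.977% = 17.978%.

17.98%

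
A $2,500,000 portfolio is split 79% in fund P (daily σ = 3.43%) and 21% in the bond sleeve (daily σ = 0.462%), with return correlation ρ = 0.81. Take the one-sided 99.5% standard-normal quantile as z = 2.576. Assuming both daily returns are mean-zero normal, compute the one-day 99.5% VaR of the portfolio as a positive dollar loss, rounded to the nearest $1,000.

$180,000

σ_p² = 0.79²·3.43² + 0.21²·0.462² + 2·0.81·0.79·0.21·3.43·0.462 = 7.7778 (%²).
σ_p = √7.7778 = 2.789%.
VaR = 2.576 × 2.789% = 7.184%; on $2,500,000 that is $179,600.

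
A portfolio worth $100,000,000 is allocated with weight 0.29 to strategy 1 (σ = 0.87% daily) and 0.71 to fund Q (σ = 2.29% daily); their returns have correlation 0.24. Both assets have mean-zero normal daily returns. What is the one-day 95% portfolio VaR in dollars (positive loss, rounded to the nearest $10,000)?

σ_p² = 0.29²·0.87² + 0.71²·2.29² + 2·0.24·0.29·0.71·0.87·2.29 = 2.9041 (%²).
σ_p = √2.9041 = 1.704%.
At 95%, z = 1.645.
VaR = 1.645 × 1.704% = 2.803%; on $100,000,000 that is $2,803,000.

$2,800,000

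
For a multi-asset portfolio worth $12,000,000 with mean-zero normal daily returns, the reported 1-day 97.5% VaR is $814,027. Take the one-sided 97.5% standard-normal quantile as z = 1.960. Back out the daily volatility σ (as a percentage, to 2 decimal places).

3.46%

VaR as a fraction: $814,027 / $12,000,000 = 6.784%.
σ = VaR / z = 6.784% / 1.960 = 3.461%.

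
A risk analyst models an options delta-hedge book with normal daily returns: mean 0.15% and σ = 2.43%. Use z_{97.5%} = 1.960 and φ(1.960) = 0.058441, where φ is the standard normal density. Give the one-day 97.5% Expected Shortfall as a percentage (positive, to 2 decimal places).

Tail multiplier: φ(z)/(1−α) = 0.058441 / 0.025 = 2.338.
ES = −(0.15%) + 2.43% × 2.338 = 5.531%.

5.53%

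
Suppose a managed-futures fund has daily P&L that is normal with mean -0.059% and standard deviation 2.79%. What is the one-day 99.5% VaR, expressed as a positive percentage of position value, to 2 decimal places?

At 99.5% one-sided, z = 2.576.
VaR = −μ + z·σ = −(-0.059%) + 2.576 × 2.79% = 7.246%.

7.25%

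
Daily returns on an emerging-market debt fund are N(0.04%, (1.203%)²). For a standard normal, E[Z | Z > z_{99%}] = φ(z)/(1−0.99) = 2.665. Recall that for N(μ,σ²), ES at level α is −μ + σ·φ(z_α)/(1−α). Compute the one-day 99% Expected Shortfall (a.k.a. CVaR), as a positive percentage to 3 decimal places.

3.166%

ES = −(0.04%) + 1.203% × 2.665 = 3.166%.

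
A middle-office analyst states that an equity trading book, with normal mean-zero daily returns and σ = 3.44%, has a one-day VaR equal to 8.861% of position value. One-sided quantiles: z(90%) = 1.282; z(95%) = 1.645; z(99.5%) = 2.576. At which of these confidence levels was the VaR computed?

99.5%

Implied z = VaR/σ = 8.861 / 3.44 = 2.576.
This matches z(99.5%) = 2.576.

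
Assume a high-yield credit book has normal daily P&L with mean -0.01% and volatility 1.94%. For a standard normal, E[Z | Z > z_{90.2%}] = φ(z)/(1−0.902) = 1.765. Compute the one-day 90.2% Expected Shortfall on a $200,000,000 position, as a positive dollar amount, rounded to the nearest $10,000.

$6,870,000

ES = −(-0.01%) + 1.94% × 1.765 = 3.434%.
On $200,000,000: 0.03434 × $200,000,000 = $6,868,000.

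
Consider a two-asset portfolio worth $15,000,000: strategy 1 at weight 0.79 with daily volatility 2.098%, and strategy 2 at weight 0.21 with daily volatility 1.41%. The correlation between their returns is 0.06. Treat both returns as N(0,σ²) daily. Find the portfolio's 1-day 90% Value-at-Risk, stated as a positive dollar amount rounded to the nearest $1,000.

σ_p² = 0.79²·2.098² + 0.21²·1.41² + 2·0.06·0.79·0.21·2.098·1.41 = 2.8936 (%²).
σ_p = √2.8936 = 1.701%.
At 90%, z = 1.282.
VaR = 1.282 × 1.701% = 2.181%; on $15,000,000 that is $327,150.

$327,000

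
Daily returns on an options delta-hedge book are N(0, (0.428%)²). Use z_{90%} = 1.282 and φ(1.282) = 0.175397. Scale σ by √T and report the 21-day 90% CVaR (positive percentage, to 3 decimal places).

3.440%

σ_{21d} = 0.428% × √21 = 1.961%.
ES multiplier = φ(z)/(1−α) = 0.175397/0.1 = 1.754.
ES = 1.961% × 1.754 = 3.440%.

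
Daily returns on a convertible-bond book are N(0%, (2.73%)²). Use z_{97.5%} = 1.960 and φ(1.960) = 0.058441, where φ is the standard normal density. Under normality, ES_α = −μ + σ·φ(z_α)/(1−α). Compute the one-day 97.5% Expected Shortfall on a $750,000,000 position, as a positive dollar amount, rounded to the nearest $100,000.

Tail multiplier: φ(z)/(1−α) = 0.058441 / 0.025 = 2.338.
ES = 2.73% × 2.338 = 6.383%.
On $750,000,000: 0.06383 × $750,000,000 = $47,872,500.

$47,900,000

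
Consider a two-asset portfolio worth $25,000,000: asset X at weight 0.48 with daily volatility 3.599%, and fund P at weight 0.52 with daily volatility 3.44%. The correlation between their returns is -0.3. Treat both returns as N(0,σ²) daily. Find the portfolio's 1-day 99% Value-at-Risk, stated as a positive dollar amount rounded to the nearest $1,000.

σ_p² = 0.48²·3.599² + 0.52²·3.44² + 2·-0.3·0.48·0.52·3.599·3.44 = 4.3300 (%²).
σ_p = √4.3300 = 2.081%.
At 99%, z = 2.326.
VaR = 2.326 × 2.081% = 4.840%; on $25,000,000 that is $1,210,000.

$1,210,000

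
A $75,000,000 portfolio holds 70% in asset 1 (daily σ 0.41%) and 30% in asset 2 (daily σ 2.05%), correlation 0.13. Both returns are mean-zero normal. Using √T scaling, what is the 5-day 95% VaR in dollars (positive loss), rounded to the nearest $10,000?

σ_p = √(0.7²·0.41² + 0.3²·2.05² + 2·0.13·0.7·0.3·0.41·2.05) = 0.712%.
σ_{5d} = 0.712% × √5 = 1.592%.
z(95%) = 1.645.
VaR = 1.645 × 1.592% = 2.619%; on $75,000,000 that is $1,964,250.

$1,960,000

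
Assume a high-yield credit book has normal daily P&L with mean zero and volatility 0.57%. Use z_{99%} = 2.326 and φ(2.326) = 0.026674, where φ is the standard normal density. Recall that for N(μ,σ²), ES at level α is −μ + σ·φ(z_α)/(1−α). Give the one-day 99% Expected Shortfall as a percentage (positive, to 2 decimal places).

Tail multiplier: φ(z)/(1−α) = 0.026674 / 0.01 = 2.667.
ES = 0.57% × 2.667 = 1.520%.

1.52%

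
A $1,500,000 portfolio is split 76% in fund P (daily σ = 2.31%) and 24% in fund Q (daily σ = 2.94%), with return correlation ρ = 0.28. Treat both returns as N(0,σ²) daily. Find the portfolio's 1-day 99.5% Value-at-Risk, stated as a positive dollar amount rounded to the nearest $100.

σ_p² = 0.76²·2.31² + 0.24²·2.94² + 2·0.28·0.76·0.24·2.31·2.94 = 4.2737 (%²).
σ_p = √4.2737 = 2.067%.
At 99.5%, z = 2.576.
VaR = 2.576 × 2.067% = 5.325%; on $1,500,000 that is $79,875.

$79,900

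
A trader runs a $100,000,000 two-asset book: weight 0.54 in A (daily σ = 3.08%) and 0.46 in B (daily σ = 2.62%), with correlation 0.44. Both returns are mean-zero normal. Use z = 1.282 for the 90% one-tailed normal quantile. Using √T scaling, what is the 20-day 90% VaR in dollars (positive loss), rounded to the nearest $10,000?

σ_p = √(0.54²·3.08² + 0.46²·2.62² + 2·0.44·0.54·0.46·3.08·2.62) = 2.446%.
σ_{20d} = 2.446% × √20 = 10.939%.
VaR = 1.282 × 10.939% = 14.024%; on $100,000,000 that is $14,024,000.

$14,020,000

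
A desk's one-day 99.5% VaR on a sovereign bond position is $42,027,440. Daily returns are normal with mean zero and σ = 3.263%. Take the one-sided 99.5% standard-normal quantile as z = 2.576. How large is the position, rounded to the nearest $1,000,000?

$500,000,000

VaR as a fraction of value: z·σ = 2.576 × 3.263% = 8.40549%.
Position = $42,027,440 / 0.0840549 = $500,000,000.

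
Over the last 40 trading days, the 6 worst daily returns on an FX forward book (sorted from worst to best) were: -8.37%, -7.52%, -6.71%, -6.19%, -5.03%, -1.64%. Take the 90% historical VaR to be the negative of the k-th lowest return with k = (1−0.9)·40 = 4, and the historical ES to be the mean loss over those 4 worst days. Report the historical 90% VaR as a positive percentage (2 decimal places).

k = 4; the 4th lowest return is -6.19%, so VaR = 6.19%.

6.19%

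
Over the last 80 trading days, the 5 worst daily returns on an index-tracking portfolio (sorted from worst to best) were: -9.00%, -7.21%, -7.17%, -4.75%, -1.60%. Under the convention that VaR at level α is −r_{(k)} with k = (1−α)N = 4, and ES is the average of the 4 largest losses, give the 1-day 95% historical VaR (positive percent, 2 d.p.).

4.75%

k = 4; the 4th lowest return is -4.75%, so VaR = 4.75%.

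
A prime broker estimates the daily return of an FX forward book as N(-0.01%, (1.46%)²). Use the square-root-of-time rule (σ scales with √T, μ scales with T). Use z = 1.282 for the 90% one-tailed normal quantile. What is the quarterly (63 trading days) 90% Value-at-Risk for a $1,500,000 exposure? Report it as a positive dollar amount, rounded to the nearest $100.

$232,300

σ_{63d} = 1.46% × √63 = 11.588%; μ_{63d} = 63 × -0.01% = -0.630%.
VaR = −(-0.630%) + 1.282 × 11.588% = 15.486%.
On $1,500,000: 0.15486 × $1,500,000 = $232,290.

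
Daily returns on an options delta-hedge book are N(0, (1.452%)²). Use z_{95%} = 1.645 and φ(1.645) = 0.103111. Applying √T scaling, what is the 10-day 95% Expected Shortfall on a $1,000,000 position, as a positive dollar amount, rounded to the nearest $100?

σ_{10d} = 1.452% × √10 = 4.592%.
ES multiplier = φ(z)/(1−α) = 0.103111/0.05 = 2.062.
ES = 4.592% × 2.062 = 9.469%; on $1,000,000: $94,690.

$94,700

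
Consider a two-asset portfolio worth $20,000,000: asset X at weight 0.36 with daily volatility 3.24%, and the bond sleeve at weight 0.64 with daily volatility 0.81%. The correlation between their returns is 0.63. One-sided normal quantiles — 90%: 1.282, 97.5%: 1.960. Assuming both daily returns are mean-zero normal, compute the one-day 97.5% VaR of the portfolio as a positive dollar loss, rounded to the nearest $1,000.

σ_p² = 0.36²·3.24² + 0.64²·0.81² + 2·0.63·0.36·0.64·3.24·0.81 = 2.3911 (%²).
σ_p = √2.3911 = 1.546%.
VaR = 1.960 × 1.546% = 3.030%; on $20,000,000 that is $606,000.

$606,000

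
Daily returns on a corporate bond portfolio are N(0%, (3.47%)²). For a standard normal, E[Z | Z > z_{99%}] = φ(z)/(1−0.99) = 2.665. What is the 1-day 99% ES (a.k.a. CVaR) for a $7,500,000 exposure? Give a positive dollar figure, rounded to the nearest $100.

ES = 3.47% × 2.665 = 9.248%.
On $7,500,000: 0.09248 × $7,500,000 = $693,600.

$693,600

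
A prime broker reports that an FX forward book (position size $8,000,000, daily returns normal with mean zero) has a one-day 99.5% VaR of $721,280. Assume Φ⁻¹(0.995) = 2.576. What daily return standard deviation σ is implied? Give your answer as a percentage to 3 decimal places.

3.500%

VaR as a fraction: $721,280 / $8,000,000 = 9.016%.
σ = VaR / z = 9.016% / 2.576 = 3.500%.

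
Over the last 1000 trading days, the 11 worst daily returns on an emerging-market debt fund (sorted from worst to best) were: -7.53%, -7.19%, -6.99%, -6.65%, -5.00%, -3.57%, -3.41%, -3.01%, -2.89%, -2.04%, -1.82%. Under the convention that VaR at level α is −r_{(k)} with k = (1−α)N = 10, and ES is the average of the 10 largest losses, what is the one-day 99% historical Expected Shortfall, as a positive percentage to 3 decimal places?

The 10 worst returns sum to -48.28%.
ES = −(-48.28%) / 10 = 4.828%.

4.828%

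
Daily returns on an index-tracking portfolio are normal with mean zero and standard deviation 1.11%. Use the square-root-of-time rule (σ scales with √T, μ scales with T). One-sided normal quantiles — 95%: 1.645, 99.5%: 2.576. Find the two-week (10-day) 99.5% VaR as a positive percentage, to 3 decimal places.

9.042%

σ_{10d} = 1.11% × √10 = 3.510%.
VaR = 2.576 × 3.510% = 9.042%.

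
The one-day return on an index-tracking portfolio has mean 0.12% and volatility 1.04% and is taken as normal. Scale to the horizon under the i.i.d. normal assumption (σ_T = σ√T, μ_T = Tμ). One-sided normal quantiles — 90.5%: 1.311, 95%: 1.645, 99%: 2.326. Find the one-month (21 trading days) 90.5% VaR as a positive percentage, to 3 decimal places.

σ_{21d} = 1.04% × √21 = 4.766%; μ_{21d} = 21 × 0.12% = 2.520%.
VaR = −(2.520%) + 1.311 × 4.766% = 3.728%.

3.728%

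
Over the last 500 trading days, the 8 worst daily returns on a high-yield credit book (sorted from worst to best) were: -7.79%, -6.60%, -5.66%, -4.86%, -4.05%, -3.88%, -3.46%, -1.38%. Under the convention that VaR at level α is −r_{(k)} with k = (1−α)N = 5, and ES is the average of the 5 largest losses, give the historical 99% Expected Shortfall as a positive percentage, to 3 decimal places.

The 5 worst returns sum to -28.96%.
ES = −(-28.96%) / 5 = 5.792%.

5.792%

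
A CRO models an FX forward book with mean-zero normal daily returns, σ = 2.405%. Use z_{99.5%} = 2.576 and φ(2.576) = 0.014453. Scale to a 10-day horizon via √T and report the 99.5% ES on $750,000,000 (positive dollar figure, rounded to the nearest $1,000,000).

σ_{10d} = 2.405% × √10 = 7.605%.
ES multiplier = φ(z)/(1−α) = 0.014453/0.005 = 2.891.
ES = 7.605% × 2.891 = 21.986%; on $750,000,000: $164,895,000.

$165,000,000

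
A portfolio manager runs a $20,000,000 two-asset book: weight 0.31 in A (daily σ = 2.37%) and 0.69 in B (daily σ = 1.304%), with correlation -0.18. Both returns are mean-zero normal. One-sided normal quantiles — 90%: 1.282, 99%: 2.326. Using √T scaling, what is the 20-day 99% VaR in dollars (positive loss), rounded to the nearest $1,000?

$2,193,000

σ_p = √(0.31²·2.37² + 0.69²·1.304² + 2·-0.18·0.31·0.69·2.37·1.304) = 1.054%.
σ_{20d} = 1.054% × √20 = 4.714%.
VaR = 2.326 × 4.714% = 10.965%; on $20,000,000 that is $2,193,000.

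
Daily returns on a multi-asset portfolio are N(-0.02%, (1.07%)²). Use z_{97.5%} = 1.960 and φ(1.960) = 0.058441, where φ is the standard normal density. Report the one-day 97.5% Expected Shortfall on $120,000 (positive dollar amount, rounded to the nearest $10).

$3,030

Tail multiplier: φ(z)/(1−α) = 0.058441 / 0.025 = 2.338.
ES = −(-0.02%) + 1.07% × 2.338 = 2.522%.
On $120,000: 0.02522 × $120,000 = $3,026.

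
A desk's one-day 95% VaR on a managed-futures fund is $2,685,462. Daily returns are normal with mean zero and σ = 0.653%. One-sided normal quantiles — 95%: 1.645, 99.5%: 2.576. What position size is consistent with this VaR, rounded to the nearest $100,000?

VaR as a fraction of value: z·σ = 1.645 × 0.653% = 1.07418%.
Position = $2,685,462 / 0.0107419 = $249,999,953.

$250,000,000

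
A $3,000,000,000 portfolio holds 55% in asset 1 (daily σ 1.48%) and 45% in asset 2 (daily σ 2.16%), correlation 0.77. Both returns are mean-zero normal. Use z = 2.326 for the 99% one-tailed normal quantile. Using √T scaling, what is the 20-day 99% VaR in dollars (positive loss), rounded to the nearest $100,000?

σ_p = √(0.55²·1.48² + 0.45²·2.16² + 2·0.77·0.55·0.45·1.48·2.16) = 1.681%.
σ_{20d} = 1.681% × √20 = 7.518%.
VaR = 2.326 × 7.518% = 17.487%; on $3,000,000,000 that is $524,610,000.

$524,600,000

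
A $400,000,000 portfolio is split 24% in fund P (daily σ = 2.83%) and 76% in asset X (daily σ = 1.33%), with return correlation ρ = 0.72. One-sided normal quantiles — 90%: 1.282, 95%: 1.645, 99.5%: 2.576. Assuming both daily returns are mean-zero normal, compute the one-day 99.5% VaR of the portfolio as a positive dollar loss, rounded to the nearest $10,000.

σ_p² = 0.24²·2.83² + 0.76²·1.33² + 2·0.72·0.24·0.76·2.83·1.33 = 2.4716 (%²).
σ_p = √2.4716 = 1.572%.
VaR = 2.576 × 1.572% = 4.049%; on $400,000,000 that is $16,196,000.

$16,200,000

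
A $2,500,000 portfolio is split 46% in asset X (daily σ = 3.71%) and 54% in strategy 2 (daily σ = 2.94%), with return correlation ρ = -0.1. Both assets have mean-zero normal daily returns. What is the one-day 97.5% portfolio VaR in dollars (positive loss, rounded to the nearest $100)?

$108,400

σ_p² = 0.46²·3.71² + 0.54²·2.94² + 2·-0.1·0.46·0.54·3.71·2.94 = 4.8911 (%²).
σ_p = √4.8911 = 2.212%.
At 97.5%, z = 1.960.
VaR = 1.960 × 2.212% = 4.336%; on $2,500,000 that is $108,400.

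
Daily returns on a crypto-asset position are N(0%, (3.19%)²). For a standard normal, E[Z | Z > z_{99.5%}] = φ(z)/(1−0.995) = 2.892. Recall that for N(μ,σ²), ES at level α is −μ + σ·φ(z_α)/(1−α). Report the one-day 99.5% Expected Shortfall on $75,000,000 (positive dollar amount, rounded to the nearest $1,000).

ES = 3.19% × 2.892 = 9.225%.
On $75,000,000: 0.09225 × $75,000,000 = $6,918,750.

$6,919,000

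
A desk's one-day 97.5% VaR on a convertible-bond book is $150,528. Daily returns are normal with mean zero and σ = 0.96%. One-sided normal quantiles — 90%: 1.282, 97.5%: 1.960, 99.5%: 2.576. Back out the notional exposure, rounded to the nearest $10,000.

VaR as a fraction of value: z·σ = 1.960 × 0.96% = 1.8816%.
Position = $150,528 / 0.018816 = $8,000,000.

$8,000,000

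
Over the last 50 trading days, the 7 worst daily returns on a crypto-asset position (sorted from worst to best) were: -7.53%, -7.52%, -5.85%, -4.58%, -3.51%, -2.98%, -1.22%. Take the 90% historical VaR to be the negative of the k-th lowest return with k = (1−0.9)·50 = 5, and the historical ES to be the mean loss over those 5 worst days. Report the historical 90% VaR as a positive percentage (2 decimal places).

3.51%

k = 5; the 5th lowest return is -3.51%, so VaR = 3.51%.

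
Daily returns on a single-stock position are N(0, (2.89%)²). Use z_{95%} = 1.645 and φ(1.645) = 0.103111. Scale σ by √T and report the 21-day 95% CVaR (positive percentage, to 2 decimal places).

σ_{21d} = 2.89% × √21 = 13.244%.
ES multiplier = φ(z)/(1−α) = 0.103111/0.05 = 2.062.
ES = 13.244% × 2.062 = 27.309%.

27.31%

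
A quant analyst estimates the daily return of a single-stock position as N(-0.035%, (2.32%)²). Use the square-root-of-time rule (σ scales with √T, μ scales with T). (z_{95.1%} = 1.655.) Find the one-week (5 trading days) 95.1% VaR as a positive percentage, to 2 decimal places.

σ_{5d} = 2.32% × √5 = 5.188%; μ_{5d} = 5 × -0.035% = -0.175%.
VaR = −(-0.175%) + 1.655 × 5.188% = 8.761%.

8.76%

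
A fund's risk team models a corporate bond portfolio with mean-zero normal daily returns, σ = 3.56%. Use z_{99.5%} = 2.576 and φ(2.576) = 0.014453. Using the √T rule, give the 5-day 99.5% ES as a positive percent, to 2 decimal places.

σ_{5d} = 3.56% × √5 = 7.960%.
ES multiplier = φ(z)/(1−α) = 0.014453/0.005 = 2.891.
ES = 7.960% × 2.891 = 23.012%.

23.01%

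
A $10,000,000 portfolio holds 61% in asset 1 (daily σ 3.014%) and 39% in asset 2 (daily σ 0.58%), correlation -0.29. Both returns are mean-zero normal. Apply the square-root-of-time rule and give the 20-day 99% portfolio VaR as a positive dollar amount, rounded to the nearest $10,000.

σ_p = √(0.61²·3.014² + 0.39²·0.58² + 2·-0.29·0.61·0.39·3.014·0.58) = 1.786%.
σ_{20d} = 1.786% × √20 = 7.987%.
z(99%) = 2.326.
VaR = 2.326 × 7.987% = 18.578%; on $10,000,000 that is $1,857,800.

$1,860,000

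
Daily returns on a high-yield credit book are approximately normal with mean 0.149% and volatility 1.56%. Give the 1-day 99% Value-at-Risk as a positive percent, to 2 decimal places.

3.48%

At 99% one-sided, z = 2.326.
VaR = −μ + z·σ = −(0.149%) + 2.326 × 1.56% = 3.480%.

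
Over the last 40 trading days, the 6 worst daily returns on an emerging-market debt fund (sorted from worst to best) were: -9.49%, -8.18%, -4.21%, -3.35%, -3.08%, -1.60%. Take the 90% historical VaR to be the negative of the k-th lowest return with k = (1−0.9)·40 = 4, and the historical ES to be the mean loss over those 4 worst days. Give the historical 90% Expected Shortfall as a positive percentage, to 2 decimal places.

The 4 worst returns sum to -25.23%.
ES = −(-25.23%) / 4 = 6.3075% ≈ 6.31%.

6.31%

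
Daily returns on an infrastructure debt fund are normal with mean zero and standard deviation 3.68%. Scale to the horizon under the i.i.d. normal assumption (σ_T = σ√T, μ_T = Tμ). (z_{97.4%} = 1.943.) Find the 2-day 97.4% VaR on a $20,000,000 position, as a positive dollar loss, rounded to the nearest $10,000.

$2,020,000

σ_{2d} = 3.68% × √2 = 5.204%.
VaR = 1.943 × 5.204% = 10.111%.
On $20,000,000: 0.10111 × $20,000,000 = $2,022,200.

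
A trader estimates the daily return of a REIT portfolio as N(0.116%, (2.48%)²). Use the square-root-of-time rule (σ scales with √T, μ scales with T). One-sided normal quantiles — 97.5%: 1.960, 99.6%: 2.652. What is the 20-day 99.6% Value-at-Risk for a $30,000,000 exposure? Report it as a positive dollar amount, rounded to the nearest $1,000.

σ_{20d} = 2.48% × √20 = 11.091%; μ_{20d} = 20 × 0.116% = 2.320%.
VaR = −(2.320%) + 2.652 × 11.091% = 27.093%.
On $30,000,000: 0.27093 × $30,000,000 = $8,127,900.

$8,128,000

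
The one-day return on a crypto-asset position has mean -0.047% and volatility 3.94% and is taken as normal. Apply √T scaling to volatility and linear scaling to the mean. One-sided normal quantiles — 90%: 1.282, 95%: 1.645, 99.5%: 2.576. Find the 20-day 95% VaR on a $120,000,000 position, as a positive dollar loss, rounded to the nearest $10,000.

$35,910,000

σ_{20d} = 3.94% × √20 = 17.620%; μ_{20d} = 20 × -0.047% = -0.940%.
VaR = −(-0.940%) + 1.645 × 17.620% = 29.925%.
On $120,000,000: 0.29925 × $120,000,000 = $35,910,000.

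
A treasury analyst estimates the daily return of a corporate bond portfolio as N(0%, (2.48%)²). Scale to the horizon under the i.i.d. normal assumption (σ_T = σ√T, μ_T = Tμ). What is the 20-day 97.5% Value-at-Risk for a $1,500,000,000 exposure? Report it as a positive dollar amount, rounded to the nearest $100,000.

$326,100,000

At 97.5%, z = 1.960.
σ_{20d} = 2.48% × √20 = 11.091%.
VaR = 1.960 × 11.091% = 21.738%.
On $1,500,000,000: 0.21738 × $1,500,000,000 = $326,070,000.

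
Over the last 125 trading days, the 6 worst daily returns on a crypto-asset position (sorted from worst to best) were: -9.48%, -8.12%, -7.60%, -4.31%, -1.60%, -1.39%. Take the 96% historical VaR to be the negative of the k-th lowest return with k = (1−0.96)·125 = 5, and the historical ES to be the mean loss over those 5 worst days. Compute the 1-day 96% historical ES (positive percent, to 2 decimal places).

6.22%

The 5 worst returns sum to -31.11%.
ES = −(-31.11%) / 5 = 6.222% ≈ 6.22%.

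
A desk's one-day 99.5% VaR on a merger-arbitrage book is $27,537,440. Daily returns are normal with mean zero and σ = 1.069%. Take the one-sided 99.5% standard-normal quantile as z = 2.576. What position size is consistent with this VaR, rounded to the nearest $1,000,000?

$1,000,000,000

VaR as a fraction of value: z·σ = 2.576 × 1.069% = 2.75374%.
Position = $27,537,440 / 0.0275374 = $1,000,000,000.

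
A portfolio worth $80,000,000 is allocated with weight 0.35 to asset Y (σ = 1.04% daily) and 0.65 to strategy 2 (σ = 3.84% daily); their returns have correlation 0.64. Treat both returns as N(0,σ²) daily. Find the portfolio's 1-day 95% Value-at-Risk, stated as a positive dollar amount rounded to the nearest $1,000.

σ_p² = 0.35²·1.04² + 0.65²·3.84² + 2·0.64·0.35·0.65·1.04·3.84 = 7.5254 (%²).
σ_p = √7.5254 = 2.743%.
At 95%, z = 1.645.
VaR = 1.645 × 2.743% = 4.512%; on $80,000,000 that is $3,609,600.

$3,610,000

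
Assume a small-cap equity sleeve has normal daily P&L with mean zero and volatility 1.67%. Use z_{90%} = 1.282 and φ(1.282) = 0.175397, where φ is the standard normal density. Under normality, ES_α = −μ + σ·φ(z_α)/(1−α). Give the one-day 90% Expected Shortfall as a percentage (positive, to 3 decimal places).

Tail multiplier: φ(z)/(1−α) = 0.175397 / 0.1 = 1.754.
ES = 1.67% × 1.754 = 2.929%.

2.929%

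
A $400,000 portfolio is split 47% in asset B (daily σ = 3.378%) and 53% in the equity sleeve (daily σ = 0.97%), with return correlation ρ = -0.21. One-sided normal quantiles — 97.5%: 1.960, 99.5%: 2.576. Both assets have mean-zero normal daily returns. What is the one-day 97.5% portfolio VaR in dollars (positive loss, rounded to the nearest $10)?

$12,250

σ_p² = 0.47²·3.378² + 0.53²·0.97² + 2·-0.21·0.47·0.53·3.378·0.97 = 2.4422 (%²).
σ_p = √2.4422 = 1.563%.
VaR = 1.960 × 1.563% = 3.063%; on $400,000 that is $12,252.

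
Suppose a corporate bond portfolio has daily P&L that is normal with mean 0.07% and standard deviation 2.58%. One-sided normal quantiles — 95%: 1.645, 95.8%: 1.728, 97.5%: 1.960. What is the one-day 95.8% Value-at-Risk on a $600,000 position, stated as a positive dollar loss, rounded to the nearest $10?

$26,330

VaR = −μ + z·σ = −(0.07%) + 1.728 × 2.58% = 4.388%.
On $600,000: 0.04388 × $600,000 = $26,328.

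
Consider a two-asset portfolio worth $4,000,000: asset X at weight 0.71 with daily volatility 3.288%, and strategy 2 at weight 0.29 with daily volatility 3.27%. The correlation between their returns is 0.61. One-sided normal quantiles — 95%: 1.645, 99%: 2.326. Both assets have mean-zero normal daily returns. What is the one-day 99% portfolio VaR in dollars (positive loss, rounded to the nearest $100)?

$279,900

σ_p² = 0.71²·3.288² + 0.29²·3.27² + 2·0.61·0.71·0.29·3.288·3.27 = 9.0499 (%²).
σ_p = √9.0499 = 3.008%.
VaR = 2.326 × 3.008% = 6.997%; on $4,000,000 that is $279,880.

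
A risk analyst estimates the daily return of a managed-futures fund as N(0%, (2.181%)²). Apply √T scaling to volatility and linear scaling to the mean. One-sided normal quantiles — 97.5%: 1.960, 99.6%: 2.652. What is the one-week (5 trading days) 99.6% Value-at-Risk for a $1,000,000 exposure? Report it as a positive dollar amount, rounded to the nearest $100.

σ_{5d} = 2.181% × √5 = 4.877%.
VaR = 2.652 × 4.877% = 12.934%.
On $1,000,000: 0.12934 × $1,000,000 = $129,340.

$129,300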